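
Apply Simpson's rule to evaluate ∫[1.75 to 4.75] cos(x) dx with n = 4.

f(x) = cos(x)
a = 1.75, b = 4.75, n = 4
h = (b - a)/n = 0.750000

Simpson's rule: (h/3)[f(x₀) + 4f(x₁) + 2f(x₂) + ... + f(xₙ)]

x_0 = 1.7500, f(x_0) = -0.178246, coefficient = 1
x_1 = 2.5000, f(x_1) = -0.801144, coefficient = 4
x_2 = 3.2500, f(x_2) = -0.994130, coefficient = 2
x_3 = 4.0000, f(x_3) = -0.653644, coefficient = 4
x_4 = 4.7500, f(x_4) = 0.037602, coefficient = 1

I ≈ (0.750000/3) × -7.948052 = -1.987013
Exact value: -1.983279
Error: 0.003734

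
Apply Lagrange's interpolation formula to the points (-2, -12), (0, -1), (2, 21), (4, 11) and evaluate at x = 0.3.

Lagrange interpolation formula:
P(x) = Σ yᵢ × Lᵢ(x)
where Lᵢ(x) = Π_{j≠i} (x - xⱼ)/(xᵢ - xⱼ)

L_0(0.3) = (0.3 - 0)/(-2 - 0) × (0.3 - 2)/(-2 - 2) × (0.3 - 4)/(-2 - 4) = -0.039313
L_1(0.3) = (0.3 - (-2))/(0 - (-2)) × (0.3 - 2)/(0 - 2) × (0.3 - 4)/(0 - 4) = 0.904187
L_2(0.3) = (0.3 - (-2))/(2 - (-2)) × (0.3 - 0)/(2 - 0) × (0.3 - 4)/(2 - 4) = 0.159562
L_3(0.3) = (0.3 - (-2))/(4 - (-2)) × (0.3 - 0)/(4 - 0) × (0.3 - 2)/(4 - 2) = -0.024437

P(0.3) = (-12)×L_0(0.3) + (-1)×L_1(0.3) + 21×L_2(0.3) + 11×L_3(0.3)
P(0.3) = 2.649563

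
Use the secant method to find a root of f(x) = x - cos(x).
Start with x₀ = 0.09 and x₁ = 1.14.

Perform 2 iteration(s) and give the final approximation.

f(x) = x - cos(x)
x₀ = 0.09, x₁ = 1.14

Secant formula: x_{n+1} = x_n - f(x_n)(x_n - x_{n-1})/(f(x_n) - f(x_{n-1}))

Iteration 1:
  f(0.090000) = -0.905953
  f(1.140000) = 0.722405
  x_2 = 1.140000 - 0.722405×(1.140000 - 0.090000)/(0.722405 - (-0.905953))
       = 0.674178
Iteration 2:
  f(1.140000) = 0.722405
  f(0.674178) = -0.107043
  x_3 = 0.674178 - (-0.107043)×(0.674178 - 1.140000)/(-0.107043 - 0.722405)
       = 0.734293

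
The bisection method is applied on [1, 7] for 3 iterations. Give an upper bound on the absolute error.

Bisection error bound: |error| ≤ (b-a)/2^n
|error| ≤ (7 - 1)/2^3 = 6/2^3
|error| ≤ 0.7500000000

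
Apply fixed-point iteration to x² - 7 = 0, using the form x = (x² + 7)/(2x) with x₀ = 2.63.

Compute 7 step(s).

Equation: x² - 7 = 0
Fixed-point form: x = (x² + 7)/(2x)
x₀ = 2.63

x_1 = g(2.630000) = 2.645798
x_2 = g(2.645798) = 2.645751
x_3 = g(2.645751) = 2.645751
x_4 = g(2.645751) = 2.645751
x_5 = g(2.645751) = 2.645751
x_6 = g(2.645751) = 2.645751
x_7 = g(2.645751) = 2.645751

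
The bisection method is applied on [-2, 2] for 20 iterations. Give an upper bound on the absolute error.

Bisection error bound: |error| ≤ (b-a)/2^n
|error| ≤ (2 - (-2))/2^20 = 4/2^20
|error| ≤ 0.0000038147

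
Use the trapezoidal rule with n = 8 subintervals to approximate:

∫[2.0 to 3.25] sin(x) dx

f(x) = sin(x)
a = 2.0, b = 3.25, n = 8
h = (b - a)/n = 0.156250

Trapezoidal rule: (h/2)[f(x₀) + 2f(x₁) + 2f(x₂) + ... + f(xₙ)]

x_0 = 2.0000, f(x_0) = 0.909297, coefficient = 1
x_1 = 2.1562, f(x_1) = 0.833461, coefficient = 2
x_2 = 2.3125, f(x_2) = 0.737319, coefficient = 2
x_3 = 2.4688, f(x_3) = 0.623212, coefficient = 2
x_4 = 2.6250, f(x_4) = 0.493920, coefficient = 2
x_5 = 2.7812, f(x_5) = 0.352595, coefficient = 2
x_6 = 2.9375, f(x_6) = 0.202679, coefficient = 2
x_7 = 3.0938, f(x_7) = 0.047824, coefficient = 2
x_8 = 3.2500, f(x_8) = -0.108195, coefficient = 1

I ≈ (0.156250/2) × 7.383123 = 0.576806
Exact value: 0.577983
Error: 0.001176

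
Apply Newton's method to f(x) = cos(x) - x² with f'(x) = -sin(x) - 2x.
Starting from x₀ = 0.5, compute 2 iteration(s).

f(x) = cos(x) - x²
f'(x) = -sin(x) - 2x
x₀ = 0.5

Newton-Raphson formula: x_{n+1} = x_n - f(x_n)/f'(x_n)

Iteration 1:
  f(0.500000) = 0.627583
  f'(0.500000) = -1.479426
  x_1 = 0.500000 - 0.627583/(-1.479426) = 0.924207
Iteration 2:
  f(0.924207) = -0.251691
  f'(0.924207) = -2.646557
  x_2 = 0.924207 - (-0.251691)/(-2.646557) = 0.829106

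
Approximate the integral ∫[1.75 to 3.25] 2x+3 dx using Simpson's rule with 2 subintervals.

f(x) = 2x+3
a = 1.75, b = 3.25, n = 2
h = (b - a)/n = 0.750000

Simpson's rule: (h/3)[f(x₀) + 4f(x₁) + 2f(x₂) + ... + f(xₙ)]

x_0 = 1.7500, f(x_0) = 6.500000, coefficient = 1
x_1 = 2.5000, f(x_1) = 8.000000, coefficient = 4
x_2 = 3.2500, f(x_2) = 9.500000, coefficient = 1

I ≈ (0.750000/3) × 48.000000 = 12.000000
Exact value: 12.000000
Error: 0.000000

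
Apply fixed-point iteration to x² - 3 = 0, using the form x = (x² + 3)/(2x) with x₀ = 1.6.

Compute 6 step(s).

Equation: x² - 3 = 0
Fixed-point form: x = (x² + 3)/(2x)
x₀ = 1.6

x_1 = g(1.600000) = 1.737500
x_2 = g(1.737500) = 1.732059
x_3 = g(1.732059) = 1.732051
x_4 = g(1.732051) = 1.732051
x_5 = g(1.732051) = 1.732051
x_6 = g(1.732051) = 1.732051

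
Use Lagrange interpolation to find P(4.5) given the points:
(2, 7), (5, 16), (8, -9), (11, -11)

Lagrange interpolation formula:
P(x) = Σ yᵢ × Lᵢ(x)
where Lᵢ(x) = Π_{j≠i} (x - xⱼ)/(xᵢ - xⱼ)

L_0(4.5) = (4.5 - 5)/(2 - 5) × (4.5 - 8)/(2 - 8) × (4.5 - 11)/(2 - 11) = 0.070216
L_1(4.5) = (4.5 - 2)/(5 - 2) × (4.5 - 8)/(5 - 8) × (4.5 - 11)/(5 - 11) = 1.053241
L_2(4.5) = (4.5 - 2)/(8 - 2) × (4.5 - 5)/(8 - 5) × (4.5 - 11)/(8 - 11) = -0.150463
L_3(4.5) = (4.5 - 2)/(11 - 2) × (4.5 - 5)/(11 - 5) × (4.5 - 8)/(11 - 8) = 0.027006

P(4.5) = 7×L_0(4.5) + 16×L_1(4.5) + (-9)×L_2(4.5) + (-11)×L_3(4.5)
P(4.5) = 18.400463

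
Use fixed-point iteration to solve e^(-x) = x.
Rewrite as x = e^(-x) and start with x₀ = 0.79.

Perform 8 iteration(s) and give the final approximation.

Equation: e^(-x) = x
Fixed-point form: x = e^(-x)
x₀ = 0.79

x_1 = g(0.790000) = 0.453845
x_2 = g(0.453845) = 0.635181
x_3 = g(0.635181) = 0.529839
x_4 = g(0.529839) = 0.588699
x_5 = g(0.588699) = 0.555049
x_6 = g(0.555049) = 0.574044
x_7 = g(0.574044) = 0.563243
x_8 = g(0.563243) = 0.569360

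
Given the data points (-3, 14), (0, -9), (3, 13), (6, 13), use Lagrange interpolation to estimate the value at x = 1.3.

Lagrange interpolation formula:
P(x) = Σ yᵢ × Lᵢ(x)
where Lᵢ(x) = Π_{j≠i} (x - xⱼ)/(xᵢ - xⱼ)

L_0(1.3) = (1.3 - 0)/(-3 - 0) × (1.3 - 3)/(-3 - 3) × (1.3 - 6)/(-3 - 6) = -0.064117
L_1(1.3) = (1.3 - (-3))/(0 - (-3)) × (1.3 - 3)/(0 - 3) × (1.3 - 6)/(0 - 6) = 0.636241
L_2(1.3) = (1.3 - (-3))/(3 - (-3)) × (1.3 - 0)/(3 - 0) × (1.3 - 6)/(3 - 6) = 0.486537
L_3(1.3) = (1.3 - (-3))/(6 - (-3)) × (1.3 - 0)/(6 - 0) × (1.3 - 3)/(6 - 3) = -0.058660

P(1.3) = 14×L_0(1.3) + (-9)×L_1(1.3) + 13×L_2(1.3) + 13×L_3(1.3)
P(1.3) = -1.061414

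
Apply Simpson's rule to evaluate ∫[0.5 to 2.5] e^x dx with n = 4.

f(x) = e^x
a = 0.5, b = 2.5, n = 4
h = (b - a)/n = 0.500000

Simpson's rule: (h/3)[f(x₀) + 4f(x₁) + 2f(x₂) + ... + f(xₙ)]

x_0 = 0.5000, f(x_0) = 1.648721, coefficient = 1
x_1 = 1.0000, f(x_1) = 2.718282, coefficient = 4
x_2 = 1.5000, f(x_2) = 4.481689, coefficient = 2
x_3 = 2.0000, f(x_3) = 7.389056, coefficient = 4
x_4 = 2.5000, f(x_4) = 12.182494, coefficient = 1

I ≈ (0.500000/3) × 63.223945 = 10.537324
Exact value: 10.533773
Error: 0.003551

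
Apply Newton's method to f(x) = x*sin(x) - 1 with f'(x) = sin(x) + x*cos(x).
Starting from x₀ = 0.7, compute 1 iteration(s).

f(x) = x*sin(x) - 1
f'(x) = sin(x) + x*cos(x)
x₀ = 0.7

Newton-Raphson formula: x_{n+1} = x_n - f(x_n)/f'(x_n)

Iteration 1:
  f(0.700000) = -0.549048
  f'(0.700000) = 1.179607
  x_1 = 0.700000 - (-0.549048)/1.179607 = 1.165450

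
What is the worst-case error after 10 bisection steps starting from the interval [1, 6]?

Bisection error bound: |error| ≤ (b-a)/2^n
|error| ≤ (6 - 1)/2^10 = 5/2^10
|error| ≤ 0.0048828125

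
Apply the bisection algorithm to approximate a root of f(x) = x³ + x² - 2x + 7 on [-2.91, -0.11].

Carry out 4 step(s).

f(x) = x³ + x² - 2x + 7
Initial interval: [-2.91, -0.11]

Iteration 1:
  c_1 = (-2.910000 + (-0.110000))/2 = -1.510000
  f(c_1) = f(-1.510000) = 8.857149
  f(a) × f(c) < 0, new interval: [-2.910000, -1.510000]
Iteration 2:
  c_2 = (-2.910000 + (-1.510000))/2 = -2.210000
  f(c_2) = f(-2.210000) = 5.510239
  f(a) × f(c) < 0, new interval: [-2.910000, -2.210000]
Iteration 3:
  c_3 = (-2.910000 + (-2.210000))/2 = -2.560000
  f(c_3) = f(-2.560000) = 1.896384
  f(a) × f(c) < 0, new interval: [-2.910000, -2.560000]
Iteration 4:
  c_4 = (-2.910000 + (-2.560000))/2 = -2.735000
  f(c_4) = f(-2.735000) = -0.508190
  f(a) × f(c) ≥ 0, new interval: [-2.735000, -2.560000]

After 4 iteration(s), the approximation is c_4 = -2.735000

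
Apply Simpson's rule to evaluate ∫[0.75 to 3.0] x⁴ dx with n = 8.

f(x) = x⁴
a = 0.75, b = 3.0, n = 8
h = (b - a)/n = 0.281250

Simpson's rule: (h/3)[f(x₀) + 4f(x₁) + 2f(x₂) + ... + f(xₙ)]

x_0 = 0.7500, f(x_0) = 0.316406, coefficient = 1
x_1 = 1.0312, f(x_1) = 1.130982, coefficient = 4
x_2 = 1.3125, f(x_2) = 2.967545, coefficient = 2
x_3 = 1.5938, f(x_3) = 6.451798, coefficient = 4
x_4 = 1.8750, f(x_4) = 12.359619, coefficient = 2
x_5 = 2.1562, f(x_5) = 21.617051, coefficient = 4
x_6 = 2.4375, f(x_6) = 35.300308, coefficient = 2
x_7 = 2.7188, f(x_7) = 54.635774, coefficient = 4
x_8 = 3.0000, f(x_8) = 81.000000, coefficient = 1

I ≈ (0.281250/3) × 517.913773 = 48.554416
Exact value: 48.552539
Error: 0.001877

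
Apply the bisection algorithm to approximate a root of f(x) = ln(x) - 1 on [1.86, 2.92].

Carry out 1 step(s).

f(x) = ln(x) - 1
Initial interval: [1.86, 2.92]

Iteration 1:
  c_1 = (1.860000 + 2.920000)/2 = 2.390000
  f(c_1) = f(2.390000) = -0.128707
  f(a) × f(c) ≥ 0, new interval: [2.390000, 2.920000]

After 1 iteration(s), the approximation is c_1 = 2.390000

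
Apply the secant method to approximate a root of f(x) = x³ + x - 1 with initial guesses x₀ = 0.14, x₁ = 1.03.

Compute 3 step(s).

f(x) = x³ + x - 1
x₀ = 0.14, x₁ = 1.03

Secant formula: x_{n+1} = x_n - f(x_n)(x_n - x_{n-1})/(f(x_n) - f(x_{n-1}))

Iteration 1:
  f(0.140000) = -0.857256
  f(1.030000) = 1.122727
  x_2 = 1.030000 - 1.122727×(1.030000 - 0.140000)/(1.122727 - (-0.857256))
       = 0.525336
Iteration 2:
  f(1.030000) = 1.122727
  f(0.525336) = -0.329684
  x_3 = 0.525336 - (-0.329684)×(0.525336 - 1.030000)/(-0.329684 - 1.122727)
       = 0.639890
Iteration 3:
  f(0.525336) = -0.329684
  f(0.639890) = -0.098102
  x_4 = 0.639890 - (-0.098102)×(0.639890 - 0.525336)/(-0.098102 - (-0.329684))
       = 0.688417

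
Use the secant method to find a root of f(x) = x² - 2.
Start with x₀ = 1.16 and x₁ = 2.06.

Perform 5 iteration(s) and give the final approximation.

f(x) = x² - 2
x₀ = 1.16, x₁ = 2.06

Secant formula: x_{n+1} = x_n - f(x_n)(x_n - x_{n-1})/(f(x_n) - f(x_{n-1}))

Iteration 1:
  f(1.160000) = -0.654400
  f(2.060000) = 2.243600
  x_2 = 2.060000 - 2.243600×(2.060000 - 1.160000)/(2.243600 - (-0.654400))
       = 1.363230
Iteration 2:
  f(2.060000) = 2.243600
  f(1.363230) = -0.141604
  x_3 = 1.363230 - (-0.141604)×(1.363230 - 2.060000)/(-0.141604 - 2.243600)
       = 1.404596
Iteration 3:
  f(1.363230) = -0.141604
  f(1.404596) = -0.027111
  x_4 = 1.404596 - (-0.027111)×(1.404596 - 1.363230)/(-0.027111 - (-0.141604))
       = 1.414391
Iteration 4:
  f(1.404596) = -0.027111
  f(1.414391) = 0.000501
  x_5 = 1.414391 - 0.000501×(1.414391 - 1.404596)/(0.000501 - (-0.027111))
       = 1.414213
Iteration 5:
  f(1.414391) = 0.000501
  f(1.414213) = -0.000002
  x_6 = 1.414213 - (-0.000002)×(1.414213 - 1.414391)/(-0.000002 - 0.000501)
       = 1.414214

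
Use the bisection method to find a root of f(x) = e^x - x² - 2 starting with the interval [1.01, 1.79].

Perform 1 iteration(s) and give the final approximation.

f(x) = e^x - x² - 2
Initial interval: [1.01, 1.79]

Iteration 1:
  c_1 = (1.010000 + 1.790000)/2 = 1.400000
  f(c_1) = f(1.400000) = 0.095200
  f(a) × f(c) < 0, new interval: [1.010000, 1.400000]

After 1 iteration(s), the approximation is c_1 = 1.400000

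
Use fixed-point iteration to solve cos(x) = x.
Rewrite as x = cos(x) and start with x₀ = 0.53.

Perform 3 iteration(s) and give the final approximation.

Equation: cos(x) = x
Fixed-point form: x = cos(x)
x₀ = 0.53

x_1 = g(0.530000) = 0.862807
x_2 = g(0.862807) = 0.650308
x_3 = g(0.650308) = 0.795898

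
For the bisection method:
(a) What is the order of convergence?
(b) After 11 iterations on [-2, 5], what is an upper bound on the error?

(a) Bisection has linear (order 1) convergence; the error is halved each step.

(b) Error bound = (b-a)/2^n = (5 - (-2))/2^{11}
    = 7/2^{11}

(a) 1 (linear); (b) error ≤ 3.42e-03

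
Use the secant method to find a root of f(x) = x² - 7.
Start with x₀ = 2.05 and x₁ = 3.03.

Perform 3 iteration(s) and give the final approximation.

f(x) = x² - 7
x₀ = 2.05, x₁ = 3.03

Secant formula: x_{n+1} = x_n - f(x_n)(x_n - x_{n-1})/(f(x_n) - f(x_{n-1}))

Iteration 1:
  f(2.050000) = -2.797500
  f(3.030000) = 2.180900
  x_2 = 3.030000 - 2.180900×(3.030000 - 2.050000)/(2.180900 - (-2.797500))
       = 2.600689
Iteration 2:
  f(3.030000) = 2.180900
  f(2.600689) = -0.236417
  x_3 = 2.600689 - (-0.236417)×(2.600689 - 3.030000)/(-0.236417 - 2.180900)
       = 2.642676
Iteration 3:
  f(2.600689) = -0.236417
  f(2.642676) = -0.016263
  x_4 = 2.642676 - (-0.016263)×(2.642676 - 2.600689)/(-0.016263 - (-0.236417))
       = 2.645778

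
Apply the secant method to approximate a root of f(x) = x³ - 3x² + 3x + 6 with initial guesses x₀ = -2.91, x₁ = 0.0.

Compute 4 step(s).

f(x) = x³ - 3x² + 3x + 6
x₀ = -2.91, x₁ = 0.0

Secant formula: x_{n+1} = x_n - f(x_n)(x_n - x_{n-1})/(f(x_n) - f(x_{n-1}))

Iteration 1:
  f(-2.910000) = -52.776471
  f(0.000000) = 6.000000
  x_2 = 0.000000 - 6.000000×(0.000000 - (-2.910000))/(6.000000 - (-52.776471))
       = -0.297058
Iteration 2:
  f(0.000000) = 6.000000
  f(-0.297058) = 4.817884
  x_3 = -0.297058 - 4.817884×(-0.297058 - 0.000000)/(4.817884 - 6.000000)
       = -1.507759
Iteration 3:
  f(-0.297058) = 4.817884
  f(-1.507759) = -8.770931
  x_4 = -1.507759 - (-8.770931)×(-1.507759 - (-0.297058))/(-8.770931 - 4.817884)
       = -0.726309
Iteration 4:
  f(-1.507759) = -8.770931
  f(-0.726309) = 1.855352
  x_5 = -0.726309 - 1.855352×(-0.726309 - (-1.507759))/(1.855352 - (-8.770931))
       = -0.862750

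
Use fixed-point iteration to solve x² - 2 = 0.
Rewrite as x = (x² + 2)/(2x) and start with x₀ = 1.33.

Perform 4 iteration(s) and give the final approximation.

Equation: x² - 2 = 0
Fixed-point form: x = (x² + 2)/(2x)
x₀ = 1.33

x_1 = g(1.330000) = 1.416880
x_2 = g(1.416880) = 1.414216
x_3 = g(1.414216) = 1.414214
x_4 = g(1.414214) = 1.414214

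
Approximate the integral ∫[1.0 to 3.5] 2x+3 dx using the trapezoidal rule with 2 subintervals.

f(x) = 2x+3
a = 1.0, b = 3.5, n = 2
h = (b - a)/n = 1.250000

Trapezoidal rule: (h/2)[f(x₀) + 2f(x₁) + 2f(x₂) + ... + f(xₙ)]

x_0 = 1.0000, f(x_0) = 5.000000, coefficient = 1
x_1 = 2.2500, f(x_1) = 7.500000, coefficient = 2
x_2 = 3.5000, f(x_2) = 10.000000, coefficient = 1

I ≈ (1.250000/2) × 30.000000 = 18.750000
Exact value: 18.750000
Error: 0.000000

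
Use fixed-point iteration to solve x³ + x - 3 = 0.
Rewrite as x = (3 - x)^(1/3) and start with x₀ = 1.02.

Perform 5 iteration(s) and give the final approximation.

Equation: x³ + x - 3 = 0
Fixed-point form: x = (3 - x)^(1/3)
x₀ = 1.02

x_1 = g(1.020000) = 1.255707
x_2 = g(1.255707) = 1.203760
x_3 = g(1.203760) = 1.215593
x_4 = g(1.215593) = 1.212918
x_5 = g(1.212918) = 1.213523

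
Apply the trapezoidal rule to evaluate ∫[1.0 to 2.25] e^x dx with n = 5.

f(x) = e^x
a = 1.0, b = 2.25, n = 5
h = (b - a)/n = 0.250000

Trapezoidal rule: (h/2)[f(x₀) + 2f(x₁) + 2f(x₂) + ... + f(xₙ)]

x_0 = 1.0000, f(x_0) = 2.718282, coefficient = 1
x_1 = 1.2500, f(x_1) = 3.490343, coefficient = 2
x_2 = 1.5000, f(x_2) = 4.481689, coefficient = 2
x_3 = 1.7500, f(x_3) = 5.754603, coefficient = 2
x_4 = 2.0000, f(x_4) = 7.389056, coefficient = 2
x_5 = 2.2500, f(x_5) = 9.487736, coefficient = 1

I ≈ (0.250000/2) × 54.437399 = 6.804675
Exact value: 6.769454
Error: 0.035221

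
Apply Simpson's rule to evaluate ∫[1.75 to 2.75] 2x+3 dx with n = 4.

f(x) = 2x+3
a = 1.75, b = 2.75, n = 4
h = (b - a)/n = 0.250000

Simpson's rule: (h/3)[f(x₀) + 4f(x₁) + 2f(x₂) + ... + f(xₙ)]

x_0 = 1.7500, f(x_0) = 6.500000, coefficient = 1
x_1 = 2.0000, f(x_1) = 7.000000, coefficient = 4
x_2 = 2.2500, f(x_2) = 7.500000, coefficient = 2
x_3 = 2.5000, f(x_3) = 8.000000, coefficient = 4
x_4 = 2.7500, f(x_4) = 8.500000, coefficient = 1

I ≈ (0.250000/3) × 90.000000 = 7.500000
Exact value: 7.500000
Error: 0.000000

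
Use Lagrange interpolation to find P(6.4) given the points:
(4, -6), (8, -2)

Lagrange interpolation formula:
P(x) = Σ yᵢ × Lᵢ(x)
where Lᵢ(x) = Π_{j≠i} (x - xⱼ)/(xᵢ - xⱼ)

L_0(6.4) = (6.4 - 8)/(4 - 8) = 0.400000
L_1(6.4) = (6.4 - 4)/(8 - 4) = 0.600000

P(6.4) = (-6)×L_0(6.4) + (-2)×L_1(6.4)
P(6.4) = -3.600000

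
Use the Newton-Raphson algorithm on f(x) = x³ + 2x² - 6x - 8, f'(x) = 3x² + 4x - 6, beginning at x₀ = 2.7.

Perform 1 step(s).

f(x) = x³ + 2x² - 6x - 8
f'(x) = 3x² + 4x - 6
x₀ = 2.7

Newton-Raphson formula: x_{n+1} = x_n - f(x_n)/f'(x_n)

Iteration 1:
  f(2.700000) = 10.063000
  f'(2.700000) = 26.670000
  x_1 = 2.700000 - 10.063000/26.670000 = 2.322685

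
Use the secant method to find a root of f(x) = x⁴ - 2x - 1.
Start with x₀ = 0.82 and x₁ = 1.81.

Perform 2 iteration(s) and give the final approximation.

f(x) = x⁴ - 2x - 1
x₀ = 0.82, x₁ = 1.81

Secant formula: x_{n+1} = x_n - f(x_n)(x_n - x_{n-1})/(f(x_n) - f(x_{n-1}))

Iteration 1:
  f(0.820000) = -2.187878
  f(1.810000) = 6.112831
  x_2 = 1.810000 - 6.112831×(1.810000 - 0.820000)/(6.112831 - (-2.187878))
       = 1.080941
Iteration 2:
  f(1.810000) = 6.112831
  f(1.080941) = -1.796644
  x_3 = 1.080941 - (-1.796644)×(1.080941 - 1.810000)/(-1.796644 - 6.112831)
       = 1.246548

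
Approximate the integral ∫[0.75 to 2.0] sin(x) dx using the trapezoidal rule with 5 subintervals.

f(x) = sin(x)
a = 0.75, b = 2.0, n = 5
h = (b - a)/n = 0.250000

Trapezoidal rule: (h/2)[f(x₀) + 2f(x₁) + 2f(x₂) + ... + f(xₙ)]

x_0 = 0.7500, f(x_0) = 0.681639, coefficient = 1
x_1 = 1.0000, f(x_1) = 0.841471, coefficient = 2
x_2 = 1.2500, f(x_2) = 0.948985, coefficient = 2
x_3 = 1.5000, f(x_3) = 0.997495, coefficient = 2
x_4 = 1.7500, f(x_4) = 0.983986, coefficient = 2
x_5 = 2.0000, f(x_5) = 0.909297, coefficient = 1

I ≈ (0.250000/2) × 9.134809 = 1.141851
Exact value: 1.147836
Error: 0.005985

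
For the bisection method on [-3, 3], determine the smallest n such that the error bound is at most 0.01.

We need (b-a)/2^n ≤ 0.01
(3 - (-3))/2^n ≤ 0.01
6/2^n ≤ 0.01
2^n ≥ 600
n ≥ log₂(600) = 9.23
n ≥ 10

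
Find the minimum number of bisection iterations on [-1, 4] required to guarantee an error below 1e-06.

We need (b-a)/2^n ≤ 1e-06
(4 - (-1))/2^n ≤ 1e-06
5/2^n ≤ 1e-06
2^n ≥ 5000000
n ≥ log₂(5000000) = 22.25
n ≥ 23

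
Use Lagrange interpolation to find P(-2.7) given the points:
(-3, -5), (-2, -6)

Lagrange interpolation formula:
P(x) = Σ yᵢ × Lᵢ(x)
where Lᵢ(x) = Π_{j≠i} (x - xⱼ)/(xᵢ - xⱼ)

L_0(-2.7) = (-2.7 - (-2))/(-3 - (-2)) = 0.700000
L_1(-2.7) = (-2.7 - (-3))/(-2 - (-3)) = 0.300000

P(-2.7) = (-5)×L_0(-2.7) + (-6)×L_1(-2.7)
P(-2.7) = -5.300000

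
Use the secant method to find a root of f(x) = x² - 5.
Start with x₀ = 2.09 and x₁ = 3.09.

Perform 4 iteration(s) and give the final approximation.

f(x) = x² - 5
x₀ = 2.09, x₁ = 3.09

Secant formula: x_{n+1} = x_n - f(x_n)(x_n - x_{n-1})/(f(x_n) - f(x_{n-1}))

Iteration 1:
  f(2.090000) = -0.631900
  f(3.090000) = 4.548100
  x_2 = 3.090000 - 4.548100×(3.090000 - 2.090000)/(4.548100 - (-0.631900))
       = 2.211988
Iteration 2:
  f(3.090000) = 4.548100
  f(2.211988) = -0.107107
  x_3 = 2.211988 - (-0.107107)×(2.211988 - 3.090000)/(-0.107107 - 4.548100)
       = 2.232190
Iteration 3:
  f(2.211988) = -0.107107
  f(2.232190) = -0.017329
  x_4 = 2.232190 - (-0.017329)×(2.232190 - 2.211988)/(-0.017329 - (-0.107107))
       = 2.236089
Iteration 4:
  f(2.232190) = -0.017329
  f(2.236089) = 0.000094
  x_5 = 2.236089 - 0.000094×(2.236089 - 2.232190)/(0.000094 - (-0.017329))
       = 2.236068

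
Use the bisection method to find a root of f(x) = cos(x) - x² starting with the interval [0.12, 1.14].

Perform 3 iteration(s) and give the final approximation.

f(x) = cos(x) - x²
Initial interval: [0.12, 1.14]

Iteration 1:
  c_1 = (0.120000 + 1.140000)/2 = 0.630000
  f(c_1) = f(0.630000) = 0.411128
  f(a) × f(c) ≥ 0, new interval: [0.630000, 1.140000]
Iteration 2:
  c_2 = (0.630000 + 1.140000)/2 = 0.885000
  f(c_2) = f(0.885000) = -0.149935
  f(a) × f(c) < 0, new interval: [0.630000, 0.885000]
Iteration 3:
  c_3 = (0.630000 + 0.885000)/2 = 0.757500
  f(c_3) = f(0.757500) = 0.152750
  f(a) × f(c) ≥ 0, new interval: [0.757500, 0.885000]

After 3 iteration(s), the approximation is c_3 = 0.757500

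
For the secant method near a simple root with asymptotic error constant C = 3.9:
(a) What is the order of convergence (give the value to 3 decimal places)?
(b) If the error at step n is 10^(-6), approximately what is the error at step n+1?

(a) Secant method has superlinear convergence with order φ = (1+√5)/2 ≈ 1.618.
    This means |e_{n+1}| ≈ C|e_n|^1.618.

(b) With |e_n| = 10^(-6) and C = 3.9:
    |e_{n+1}| ≈ 3.9 × (10^(-6))^1.618 = 3.9 × 10^(-9.71)

(a) ≈ 1.618 (golden ratio); (b) |e_{n+1}| ≈ 7.636e-10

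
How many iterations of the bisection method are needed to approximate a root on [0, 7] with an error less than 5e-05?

We need (b-a)/2^n ≤ 5e-05
(7 - 0)/2^n ≤ 5e-05
7/2^n ≤ 5e-05
2^n ≥ 140000
n ≥ log₂(140000) = 17.10
n ≥ 18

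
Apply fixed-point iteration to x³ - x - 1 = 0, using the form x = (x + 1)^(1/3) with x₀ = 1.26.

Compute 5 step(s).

Equation: x³ - x - 1 = 0
Fixed-point form: x = (x + 1)^(1/3)
x₀ = 1.26

x_1 = g(1.260000) = 1.312309
x_2 = g(1.312309) = 1.322357
x_3 = g(1.322357) = 1.324269
x_4 = g(1.324269) = 1.324633
x_5 = g(1.324633) = 1.324702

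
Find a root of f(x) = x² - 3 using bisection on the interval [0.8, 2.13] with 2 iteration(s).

f(x) = x² - 3
Initial interval: [0.8, 2.13]

Iteration 1:
  c_1 = (0.800000 + 2.130000)/2 = 1.465000
  f(c_1) = f(1.465000) = -0.853775
  f(a) × f(c) ≥ 0, new interval: [1.465000, 2.130000]
Iteration 2:
  c_2 = (1.465000 + 2.130000)/2 = 1.797500
  f(c_2) = f(1.797500) = 0.231006
  f(a) × f(c) < 0, new interval: [1.465000, 1.797500]

After 2 iteration(s), the approximation is c_2 = 1.797500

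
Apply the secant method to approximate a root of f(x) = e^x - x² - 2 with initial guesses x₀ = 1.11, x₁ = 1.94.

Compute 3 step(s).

f(x) = e^x - x² - 2
x₀ = 1.11, x₁ = 1.94

Secant formula: x_{n+1} = x_n - f(x_n)(x_n - x_{n-1})/(f(x_n) - f(x_{n-1}))

Iteration 1:
  f(1.110000) = -0.197742
  f(1.940000) = 1.195151
  x_2 = 1.940000 - 1.195151×(1.940000 - 1.110000)/(1.195151 - (-0.197742))
       = 1.227831
Iteration 2:
  f(1.940000) = 1.195151
  f(1.227831) = -0.093752
  x_3 = 1.227831 - (-0.093752)×(1.227831 - 1.940000)/(-0.093752 - 1.195151)
       = 1.279633
Iteration 3:
  f(1.227831) = -0.093752
  f(1.279633) = -0.042141
  x_4 = 1.279633 - (-0.042141)×(1.279633 - 1.227831)/(-0.042141 - (-0.093752))
       = 1.321929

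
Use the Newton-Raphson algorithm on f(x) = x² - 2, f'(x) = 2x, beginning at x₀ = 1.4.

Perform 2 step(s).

f(x) = x² - 2
f'(x) = 2x
x₀ = 1.4

Newton-Raphson formula: x_{n+1} = x_n - f(x_n)/f'(x_n)

Iteration 1:
  f(1.400000) = -0.040000
  f'(1.400000) = 2.800000
  x_1 = 1.400000 - (-0.040000)/2.800000 = 1.414286
Iteration 2:
  f(1.414286) = 0.000204
  f'(1.414286) = 2.828571
  x_2 = 1.414286 - 0.000204/2.828571 = 1.414214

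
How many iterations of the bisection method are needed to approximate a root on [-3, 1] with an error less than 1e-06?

We need (b-a)/2^n ≤ 1e-06
(1 - (-3))/2^n ≤ 1e-06
4/2^n ≤ 1e-06
2^n ≥ 4000000
n ≥ log₂(4000000) = 21.93
n ≥ 22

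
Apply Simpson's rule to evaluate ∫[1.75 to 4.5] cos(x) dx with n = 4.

f(x) = cos(x)
a = 1.75, b = 4.5, n = 4
h = (b - a)/n = 0.687500

Simpson's rule: (h/3)[f(x₀) + 4f(x₁) + 2f(x₂) + ... + f(xₙ)]

x_0 = 1.7500, f(x_0) = -0.178246, coefficient = 1
x_1 = 2.4375, f(x_1) = -0.762199, coefficient = 4
x_2 = 3.1250, f(x_2) = -0.999862, coefficient = 2
x_3 = 3.8125, f(x_3) = -0.783258, coefficient = 4
x_4 = 4.5000, f(x_4) = -0.210796, coefficient = 1

I ≈ (0.687500/3) × -8.570595 = -1.964095
Exact value: -1.961516
Error: 0.002579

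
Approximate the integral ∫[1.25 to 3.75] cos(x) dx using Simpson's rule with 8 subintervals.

f(x) = cos(x)
a = 1.25, b = 3.75, n = 8
h = (b - a)/n = 0.312500

Simpson's rule: (h/3)[f(x₀) + 4f(x₁) + 2f(x₂) + ... + f(xₙ)]

x_0 = 1.2500, f(x_0) = 0.315322, coefficient = 1
x_1 = 1.5625, f(x_1) = 0.008296, coefficient = 4
x_2 = 1.8750, f(x_2) = -0.299534, coefficient = 2
x_3 = 2.1875, f(x_3) = -0.578349, coefficient = 4
x_4 = 2.5000, f(x_4) = -0.801144, coefficient = 2
x_5 = 2.8125, f(x_5) = -0.946336, coefficient = 4
x_6 = 3.1250, f(x_6) = -0.999862, coefficient = 2
x_7 = 3.4375, f(x_7) = -0.956538, coefficient = 4
x_8 = 3.7500, f(x_8) = -0.820559, coefficient = 1

I ≈ (0.312500/3) × -14.598023 = -1.520627
Exact value: -1.520546
Error: 0.000082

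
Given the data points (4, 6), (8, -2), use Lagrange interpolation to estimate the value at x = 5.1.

Lagrange interpolation formula:
P(x) = Σ yᵢ × Lᵢ(x)
where Lᵢ(x) = Π_{j≠i} (x - xⱼ)/(xᵢ - xⱼ)

L_0(5.1) = (5.1 - 8)/(4 - 8) = 0.725000
L_1(5.1) = (5.1 - 4)/(8 - 4) = 0.275000

P(5.1) = 6×L_0(5.1) + (-2)×L_1(5.1)
P(5.1) = 3.800000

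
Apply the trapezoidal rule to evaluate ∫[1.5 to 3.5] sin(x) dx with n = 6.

f(x) = sin(x)
a = 1.5, b = 3.5, n = 6
h = (b - a)/n = 0.333333

Trapezoidal rule: (h/2)[f(x₀) + 2f(x₁) + 2f(x₂) + ... + f(xₙ)]

x_0 = 1.5000, f(x_0) = 0.997495, coefficient = 1
x_1 = 1.8333, f(x_1) = 0.965735, coefficient = 2
x_2 = 2.1667, f(x_2) = 0.827660, coefficient = 2
x_3 = 2.5000, f(x_3) = 0.598472, coefficient = 2
x_4 = 2.8333, f(x_4) = 0.303400, coefficient = 2
x_5 = 3.1667, f(x_5) = -0.025071, coefficient = 2
x_6 = 3.5000, f(x_6) = -0.350783, coefficient = 1

I ≈ (0.333333/2) × 5.987104 = 0.997851
Exact value: 1.007194
Error: 0.009343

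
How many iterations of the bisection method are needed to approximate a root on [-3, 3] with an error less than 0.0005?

We need (b-a)/2^n ≤ 0.0005
(3 - (-3))/2^n ≤ 0.0005
6/2^n ≤ 0.0005
2^n ≥ 12000
n ≥ log₂(12000) = 13.55
n ≥ 14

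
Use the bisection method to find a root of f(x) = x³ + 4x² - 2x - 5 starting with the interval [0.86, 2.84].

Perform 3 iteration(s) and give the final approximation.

f(x) = x³ + 4x² - 2x - 5
Initial interval: [0.86, 2.84]

Iteration 1:
  c_1 = (0.860000 + 2.840000)/2 = 1.850000
  f(c_1) = f(1.850000) = 11.321625
  f(a) × f(c) < 0, new interval: [0.860000, 1.850000]
Iteration 2:
  c_2 = (0.860000 + 1.850000)/2 = 1.355000
  f(c_2) = f(1.355000) = 2.121914
  f(a) × f(c) < 0, new interval: [0.860000, 1.355000]
Iteration 3:
  c_3 = (0.860000 + 1.355000)/2 = 1.107500
  f(c_3) = f(1.107500) = -0.950364
  f(a) × f(c) ≥ 0, new interval: [1.107500, 1.355000]

After 3 iteration(s), the approximation is c_3 = 1.107500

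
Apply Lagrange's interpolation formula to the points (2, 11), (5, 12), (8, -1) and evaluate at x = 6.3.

Lagrange interpolation formula:
P(x) = Σ yᵢ × Lᵢ(x)
where Lᵢ(x) = Π_{j≠i} (x - xⱼ)/(xᵢ - xⱼ)

L_0(6.3) = (6.3 - 5)/(2 - 5) × (6.3 - 8)/(2 - 8) = -0.122778
L_1(6.3) = (6.3 - 2)/(5 - 2) × (6.3 - 8)/(5 - 8) = 0.812222
L_2(6.3) = (6.3 - 2)/(8 - 2) × (6.3 - 5)/(8 - 5) = 0.310556

P(6.3) = 11×L_0(6.3) + 12×L_1(6.3) + (-1)×L_2(6.3)
P(6.3) = 8.085556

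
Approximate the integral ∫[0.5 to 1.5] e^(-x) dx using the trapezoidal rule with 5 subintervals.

f(x) = e^(-x)
a = 0.5, b = 1.5, n = 5
h = (b - a)/n = 0.200000

Trapezoidal rule: (h/2)[f(x₀) + 2f(x₁) + 2f(x₂) + ... + f(xₙ)]

x_0 = 0.5000, f(x_0) = 0.606531, coefficient = 1
x_1 = 0.7000, f(x_1) = 0.496585, coefficient = 2
x_2 = 0.9000, f(x_2) = 0.406570, coefficient = 2
x_3 = 1.1000, f(x_3) = 0.332871, coefficient = 2
x_4 = 1.3000, f(x_4) = 0.272532, coefficient = 2
x_5 = 1.5000, f(x_5) = 0.223130, coefficient = 1

I ≈ (0.200000/2) × 3.846777 = 0.384678
Exact value: 0.383400
Error: 0.001277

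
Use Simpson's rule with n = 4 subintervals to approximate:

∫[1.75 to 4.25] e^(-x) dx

f(x) = e^(-x)
a = 1.75, b = 4.25, n = 4
h = (b - a)/n = 0.625000

Simpson's rule: (h/3)[f(x₀) + 4f(x₁) + 2f(x₂) + ... + f(xₙ)]

x_0 = 1.7500, f(x_0) = 0.173774, coefficient = 1
x_1 = 2.3750, f(x_1) = 0.093014, coefficient = 4
x_2 = 3.0000, f(x_2) = 0.049787, coefficient = 2
x_3 = 3.6250, f(x_3) = 0.026649, coefficient = 4
x_4 = 4.2500, f(x_4) = 0.014264, coefficient = 1

I ≈ (0.625000/3) × 0.766267 = 0.159639
Exact value: 0.159510
Error: 0.000129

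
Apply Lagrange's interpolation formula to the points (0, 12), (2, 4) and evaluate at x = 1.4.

Lagrange interpolation formula:
P(x) = Σ yᵢ × Lᵢ(x)
where Lᵢ(x) = Π_{j≠i} (x - xⱼ)/(xᵢ - xⱼ)

L_0(1.4) = (1.4 - 2)/(0 - 2) = 0.300000
L_1(1.4) = (1.4 - 0)/(2 - 0) = 0.700000

P(1.4) = 12×L_0(1.4) + 4×L_1(1.4)
P(1.4) = 6.400000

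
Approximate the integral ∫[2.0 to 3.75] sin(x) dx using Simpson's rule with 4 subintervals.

f(x) = sin(x)
a = 2.0, b = 3.75, n = 4
h = (b - a)/n = 0.437500

Simpson's rule: (h/3)[f(x₀) + 4f(x₁) + 2f(x₂) + ... + f(xₙ)]

x_0 = 2.0000, f(x_0) = 0.909297, coefficient = 1
x_1 = 2.4375, f(x_1) = 0.647343, coefficient = 4
x_2 = 2.8750, f(x_2) = 0.263446, coefficient = 2
x_3 = 3.3125, f(x_3) = -0.170077, coefficient = 4
x_4 = 3.7500, f(x_4) = -0.571561, coefficient = 1

I ≈ (0.437500/3) × 2.773692 = 0.404497
Exact value: 0.404413
Error: 0.000084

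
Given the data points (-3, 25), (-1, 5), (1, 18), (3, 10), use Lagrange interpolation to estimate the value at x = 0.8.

Lagrange interpolation formula:
P(x) = Σ yᵢ × Lᵢ(x)
where Lᵢ(x) = Π_{j≠i} (x - xⱼ)/(xᵢ - xⱼ)

L_0(0.8) = (0.8 - (-1))/(-3 - (-1)) × (0.8 - 1)/(-3 - 1) × (0.8 - 3)/(-3 - 3) = -0.016500
L_1(0.8) = (0.8 - (-3))/(-1 - (-3)) × (0.8 - 1)/(-1 - 1) × (0.8 - 3)/(-1 - 3) = 0.104500
L_2(0.8) = (0.8 - (-3))/(1 - (-3)) × (0.8 - (-1))/(1 - (-1)) × (0.8 - 3)/(1 - 3) = 0.940500
L_3(0.8) = (0.8 - (-3))/(3 - (-3)) × (0.8 - (-1))/(3 - (-1)) × (0.8 - 1)/(3 - 1) = -0.028500

P(0.8) = 25×L_0(0.8) + 5×L_1(0.8) + 18×L_2(0.8) + 10×L_3(0.8)
P(0.8) = 16.754000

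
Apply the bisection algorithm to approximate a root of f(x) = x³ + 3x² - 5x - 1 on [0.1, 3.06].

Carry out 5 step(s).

f(x) = x³ + 3x² - 5x - 1
Initial interval: [0.1, 3.06]

Iteration 1:
  c_1 = (0.100000 + 3.060000)/2 = 1.580000
  f(c_1) = f(1.580000) = 2.533512
  f(a) × f(c) < 0, new interval: [0.100000, 1.580000]
Iteration 2:
  c_2 = (0.100000 + 1.580000)/2 = 0.840000
  f(c_2) = f(0.840000) = -2.490496
  f(a) × f(c) ≥ 0, new interval: [0.840000, 1.580000]
Iteration 3:
  c_3 = (0.840000 + 1.580000)/2 = 1.210000
  f(c_3) = f(1.210000) = -0.886139
  f(a) × f(c) ≥ 0, new interval: [1.210000, 1.580000]
Iteration 4:
  c_4 = (1.210000 + 1.580000)/2 = 1.395000
  f(c_4) = f(1.395000) = 0.577780
  f(a) × f(c) < 0, new interval: [1.210000, 1.395000]
Iteration 5:
  c_5 = (1.210000 + 1.395000)/2 = 1.302500
  f(c_5) = f(1.302500) = -0.213282
  f(a) × f(c) ≥ 0, new interval: [1.302500, 1.395000]

After 5 iteration(s), the approximation is c_5 = 1.302500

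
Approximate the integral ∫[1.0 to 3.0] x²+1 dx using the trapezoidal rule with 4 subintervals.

f(x) = x²+1
a = 1.0, b = 3.0, n = 4
h = (b - a)/n = 0.500000

Trapezoidal rule: (h/2)[f(x₀) + 2f(x₁) + 2f(x₂) + ... + f(xₙ)]

x_0 = 1.0000, f(x_0) = 2.000000, coefficient = 1
x_1 = 1.5000, f(x_1) = 3.250000, coefficient = 2
x_2 = 2.0000, f(x_2) = 5.000000, coefficient = 2
x_3 = 2.5000, f(x_3) = 7.250000, coefficient = 2
x_4 = 3.0000, f(x_4) = 10.000000, coefficient = 1

I ≈ (0.500000/2) × 43.000000 = 10.750000
Exact value: 10.666667
Error: 0.083333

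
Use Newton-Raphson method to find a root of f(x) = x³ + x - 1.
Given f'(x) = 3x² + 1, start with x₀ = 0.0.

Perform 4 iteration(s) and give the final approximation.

f(x) = x³ + x - 1
f'(x) = 3x² + 1
x₀ = 0.0

Newton-Raphson formula: x_{n+1} = x_n - f(x_n)/f'(x_n)

Iteration 1:
  f(0.000000) = -1.000000
  f'(0.000000) = 1.000000
  x_1 = 0.000000 - (-1.000000)/1.000000 = 1.000000
Iteration 2:
  f(1.000000) = 1.000000
  f'(1.000000) = 4.000000
  x_2 = 1.000000 - 1.000000/4.000000 = 0.750000
Iteration 3:
  f(0.750000) = 0.171875
  f'(0.750000) = 2.687500
  x_3 = 0.750000 - 0.171875/2.687500 = 0.686047
Iteration 4:
  f(0.686047) = 0.008941
  f'(0.686047) = 2.411979
  x_4 = 0.686047 - 0.008941/2.411979 = 0.682340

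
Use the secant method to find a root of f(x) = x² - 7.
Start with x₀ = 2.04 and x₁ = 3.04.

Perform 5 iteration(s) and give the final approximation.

f(x) = x² - 7
x₀ = 2.04, x₁ = 3.04

Secant formula: x_{n+1} = x_n - f(x_n)(x_n - x_{n-1})/(f(x_n) - f(x_{n-1}))

Iteration 1:
  f(2.040000) = -2.838400
  f(3.040000) = 2.241600
  x_2 = 3.040000 - 2.241600×(3.040000 - 2.040000)/(2.241600 - (-2.838400))
       = 2.598740
Iteration 2:
  f(3.040000) = 2.241600
  f(2.598740) = -0.246550
  x_3 = 2.598740 - (-0.246550)×(2.598740 - 3.040000)/(-0.246550 - 2.241600)
       = 2.642464
Iteration 3:
  f(2.598740) = -0.246550
  f(2.642464) = -0.017382
  x_4 = 2.642464 - (-0.017382)×(2.642464 - 2.598740)/(-0.017382 - (-0.246550))
       = 2.645781
Iteration 4:
  f(2.642464) = -0.017382
  f(2.645781) = 0.000156
  x_5 = 2.645781 - 0.000156×(2.645781 - 2.642464)/(0.000156 - (-0.017382))
       = 2.645751
Iteration 5:
  f(2.645781) = 0.000156
  f(2.645751) = 0.000000
  x_6 = 2.645751 - 0.000000×(2.645751 - 2.645781)/(0.000000 - 0.000156)
       = 2.645751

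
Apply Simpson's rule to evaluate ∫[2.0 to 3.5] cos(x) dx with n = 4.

f(x) = cos(x)
a = 2.0, b = 3.5, n = 4
h = (b - a)/n = 0.375000

Simpson's rule: (h/3)[f(x₀) + 4f(x₁) + 2f(x₂) + ... + f(xₙ)]

x_0 = 2.0000, f(x_0) = -0.416147, coefficient = 1
x_1 = 2.3750, f(x_1) = -0.720278, coefficient = 4
x_2 = 2.7500, f(x_2) = -0.924302, coefficient = 2
x_3 = 3.1250, f(x_3) = -0.999862, coefficient = 4
x_4 = 3.5000, f(x_4) = -0.936457, coefficient = 1

I ≈ (0.375000/3) × -10.081772 = -1.260221
Exact value: -1.260081
Error: 0.000141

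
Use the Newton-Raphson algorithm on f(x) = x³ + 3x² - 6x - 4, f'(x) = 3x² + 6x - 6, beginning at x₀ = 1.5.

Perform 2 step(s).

f(x) = x³ + 3x² - 6x - 4
f'(x) = 3x² + 6x - 6
x₀ = 1.5

Newton-Raphson formula: x_{n+1} = x_n - f(x_n)/f'(x_n)

Iteration 1:
  f(1.500000) = -2.875000
  f'(1.500000) = 9.750000
  x_1 = 1.500000 - (-2.875000)/9.750000 = 1.794872
Iteration 2:
  f(1.794872) = 0.677759
  f'(1.794872) = 14.433925
  x_2 = 1.794872 - 0.677759/14.433925 = 1.747916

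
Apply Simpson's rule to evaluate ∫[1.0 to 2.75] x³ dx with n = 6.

f(x) = x³
a = 1.0, b = 2.75, n = 6
h = (b - a)/n = 0.291667

Simpson's rule: (h/3)[f(x₀) + 4f(x₁) + 2f(x₂) + ... + f(xₙ)]

x_0 = 1.0000, f(x_0) = 1.000000, coefficient = 1
x_1 = 1.2917, f(x_1) = 2.155020, coefficient = 4
x_2 = 1.5833, f(x_2) = 3.969329, coefficient = 2
x_3 = 1.8750, f(x_3) = 6.591797, coefficient = 4
x_4 = 2.1667, f(x_4) = 10.171296, coefficient = 2
x_5 = 2.4583, f(x_5) = 14.856698, coefficient = 4
x_6 = 2.7500, f(x_6) = 20.796875, coefficient = 1

I ≈ (0.291667/3) × 144.492188 = 14.047852
Exact value: 14.047852
Error: 0.000000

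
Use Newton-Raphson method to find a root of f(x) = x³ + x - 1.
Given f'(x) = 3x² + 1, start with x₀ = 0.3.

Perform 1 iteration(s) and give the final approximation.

f(x) = x³ + x - 1
f'(x) = 3x² + 1
x₀ = 0.3

Newton-Raphson formula: x_{n+1} = x_n - f(x_n)/f'(x_n)

Iteration 1:
  f(0.300000) = -0.673000
  f'(0.300000) = 1.270000
  x_1 = 0.300000 - (-0.673000)/1.270000 = 0.829921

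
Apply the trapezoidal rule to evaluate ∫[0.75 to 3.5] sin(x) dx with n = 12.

f(x) = sin(x)
a = 0.75, b = 3.5, n = 12
h = (b - a)/n = 0.229167

Trapezoidal rule: (h/2)[f(x₀) + 2f(x₁) + 2f(x₂) + ... + f(xₙ)]

x_0 = 0.7500, f(x_0) = 0.681639, coefficient = 1
x_1 = 0.9792, f(x_1) = 0.830033, coefficient = 2
x_2 = 1.2083, f(x_2) = 0.935026, coefficient = 2
x_3 = 1.4375, f(x_3) = 0.991129, coefficient = 2
x_4 = 1.6667, f(x_4) = 0.995408, coefficient = 2
x_5 = 1.8958, f(x_5) = 0.947639, coefficient = 2
x_6 = 2.1250, f(x_6) = 0.850320, coefficient = 2
x_7 = 2.3542, f(x_7) = 0.708539, coefficient = 2
x_8 = 2.5833, f(x_8) = 0.529711, coefficient = 2
x_9 = 2.8125, f(x_9) = 0.323185, coefficient = 2
x_10 = 3.0417, f(x_10) = 0.099760, coefficient = 2
x_11 = 3.2708, f(x_11) = -0.128881, coefficient = 2
x_12 = 3.5000, f(x_12) = -0.350783, coefficient = 1

I ≈ (0.229167/2) × 14.494591 = 1.660839
Exact value: 1.668146
Error: 0.007307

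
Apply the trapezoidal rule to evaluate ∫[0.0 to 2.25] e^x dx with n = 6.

f(x) = e^x
a = 0.0, b = 2.25, n = 6
h = (b - a)/n = 0.375000

Trapezoidal rule: (h/2)[f(x₀) + 2f(x₁) + 2f(x₂) + ... + f(xₙ)]

x_0 = 0.0000, f(x_0) = 1.000000, coefficient = 1
x_1 = 0.3750, f(x_1) = 1.454991, coefficient = 2
x_2 = 0.7500, f(x_2) = 2.117000, coefficient = 2
x_3 = 1.1250, f(x_3) = 3.080217, coefficient = 2
x_4 = 1.5000, f(x_4) = 4.481689, coefficient = 2
x_5 = 1.8750, f(x_5) = 6.520819, coefficient = 2
x_6 = 2.2500, f(x_6) = 9.487736, coefficient = 1

I ≈ (0.375000/2) × 45.797169 = 8.586969
Exact value: 8.487736
Error: 0.099233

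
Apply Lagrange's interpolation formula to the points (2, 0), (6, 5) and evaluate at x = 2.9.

Lagrange interpolation formula:
P(x) = Σ yᵢ × Lᵢ(x)
where Lᵢ(x) = Π_{j≠i} (x - xⱼ)/(xᵢ - xⱼ)

L_0(2.9) = (2.9 - 6)/(2 - 6) = 0.775000
L_1(2.9) = (2.9 - 2)/(6 - 2) = 0.225000

P(2.9) = 0×L_0(2.9) + 5×L_1(2.9)
P(2.9) = 1.125000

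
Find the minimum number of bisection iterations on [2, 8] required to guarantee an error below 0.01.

We need (b-a)/2^n ≤ 0.01
(8 - 2)/2^n ≤ 0.01
6/2^n ≤ 0.01
2^n ≥ 600
n ≥ log₂(600) = 9.23
n ≥ 10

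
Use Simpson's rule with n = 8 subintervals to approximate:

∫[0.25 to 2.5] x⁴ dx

f(x) = x⁴
a = 0.25, b = 2.5, n = 8
h = (b - a)/n = 0.281250

Simpson's rule: (h/3)[f(x₀) + 4f(x₁) + 2f(x₂) + ... + f(xₙ)]

x_0 = 0.2500, f(x_0) = 0.003906, coefficient = 1
x_1 = 0.5312, f(x_1) = 0.079652, coefficient = 4
x_2 = 0.8125, f(x_2) = 0.435806, coefficient = 2
x_3 = 1.0938, f(x_3) = 1.431108, coefficient = 4
x_4 = 1.3750, f(x_4) = 3.574463, coefficient = 2
x_5 = 1.6562, f(x_5) = 7.524949, coefficient = 4
x_6 = 1.9375, f(x_6) = 14.091812, coefficient = 2
x_7 = 2.2188, f(x_7) = 24.234468, coefficient = 4
x_8 = 2.5000, f(x_8) = 39.062500, coefficient = 1

I ≈ (0.281250/3) × 208.351273 = 19.532932
Exact value: 19.531055
Error: 0.001877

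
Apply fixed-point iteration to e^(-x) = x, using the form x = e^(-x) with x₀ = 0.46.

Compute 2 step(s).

Equation: e^(-x) = x
Fixed-point form: x = e^(-x)
x₀ = 0.46

x_1 = g(0.460000) = 0.631284
x_2 = g(0.631284) = 0.531909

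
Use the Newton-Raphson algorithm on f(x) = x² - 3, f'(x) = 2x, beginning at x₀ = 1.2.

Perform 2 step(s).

f(x) = x² - 3
f'(x) = 2x
x₀ = 1.2

Newton-Raphson formula: x_{n+1} = x_n - f(x_n)/f'(x_n)

Iteration 1:
  f(1.200000) = -1.560000
  f'(1.200000) = 2.400000
  x_1 = 1.200000 - (-1.560000)/2.400000 = 1.850000
Iteration 2:
  f(1.850000) = 0.422500
  f'(1.850000) = 3.700000
  x_2 = 1.850000 - 0.422500/3.700000 = 1.735811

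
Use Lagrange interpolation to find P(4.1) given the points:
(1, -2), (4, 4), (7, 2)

Lagrange interpolation formula:
P(x) = Σ yᵢ × Lᵢ(x)
where Lᵢ(x) = Π_{j≠i} (x - xⱼ)/(xᵢ - xⱼ)

L_0(4.1) = (4.1 - 4)/(1 - 4) × (4.1 - 7)/(1 - 7) = -0.016111
L_1(4.1) = (4.1 - 1)/(4 - 1) × (4.1 - 7)/(4 - 7) = 0.998889
L_2(4.1) = (4.1 - 1)/(7 - 1) × (4.1 - 4)/(7 - 4) = 0.017222

P(4.1) = (-2)×L_0(4.1) + 4×L_1(4.1) + 2×L_2(4.1)
P(4.1) = 4.062222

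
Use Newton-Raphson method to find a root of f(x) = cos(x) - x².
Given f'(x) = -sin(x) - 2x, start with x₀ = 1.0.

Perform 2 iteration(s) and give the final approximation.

f(x) = cos(x) - x²
f'(x) = -sin(x) - 2x
x₀ = 1.0

Newton-Raphson formula: x_{n+1} = x_n - f(x_n)/f'(x_n)

Iteration 1:
  f(1.000000) = -0.459698
  f'(1.000000) = -2.841471
  x_1 = 1.000000 - (-0.459698)/(-2.841471) = 0.838218
Iteration 2:
  f(0.838218) = -0.033822
  f'(0.838218) = -2.419890
  x_2 = 0.838218 - (-0.033822)/(-2.419890) = 0.824242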